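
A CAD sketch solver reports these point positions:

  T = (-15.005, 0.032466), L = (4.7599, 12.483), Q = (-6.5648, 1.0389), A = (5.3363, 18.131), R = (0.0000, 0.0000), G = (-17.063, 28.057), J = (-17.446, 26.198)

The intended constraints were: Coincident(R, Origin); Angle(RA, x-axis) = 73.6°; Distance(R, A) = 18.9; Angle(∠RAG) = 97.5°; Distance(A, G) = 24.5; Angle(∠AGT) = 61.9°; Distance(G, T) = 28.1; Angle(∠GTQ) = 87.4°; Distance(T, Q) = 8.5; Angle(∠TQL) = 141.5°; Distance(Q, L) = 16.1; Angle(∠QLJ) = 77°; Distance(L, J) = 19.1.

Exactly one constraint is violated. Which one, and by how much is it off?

Distance(L, J) = 19.1 — off by 7.00.

R = (0.00, 0.00) ✓; RA at 73.60° ✓; |RA| = 18.90 ✓; ∠RAG = 97.50° ✓; |AG| = 24.50 ✓; ∠AGT = 61.90° ✓; |GT| = 28.10 ✓; ∠GTQ = 87.40° ✓; |TQ| = 8.500 ✓; ∠TQL = 141.5° ✓; |QL| = 16.10 ✓; ∠QLJ = 77.00° ✓; |LJ| = 26.10 ✗.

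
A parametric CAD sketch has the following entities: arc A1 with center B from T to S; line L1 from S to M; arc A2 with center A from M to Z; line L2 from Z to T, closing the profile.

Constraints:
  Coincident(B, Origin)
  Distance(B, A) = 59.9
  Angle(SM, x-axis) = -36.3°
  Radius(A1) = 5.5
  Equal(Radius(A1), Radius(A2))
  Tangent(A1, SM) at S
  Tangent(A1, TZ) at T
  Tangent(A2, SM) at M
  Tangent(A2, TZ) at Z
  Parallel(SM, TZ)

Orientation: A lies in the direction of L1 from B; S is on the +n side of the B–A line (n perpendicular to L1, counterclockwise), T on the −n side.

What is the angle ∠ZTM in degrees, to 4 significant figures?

10.41°

The slot axis is L1's direction at -36.3°, so u = (cos -36.3°, sin -36.3°) = (0.8059, -0.5920) and n = (−sin -36.3°, cos -36.3°) = (0.5920, 0.8059). B is at the origin and A lies 59.9 along u from B, so A = 59.9·u = (48.28, -35.46). Tangency of A1 to both parallel lines with radius 5.5 puts S and T at B ± 5.5·n: S = (3.256, 4.433), T = (-3.256, -4.433). Equal radii place M and Z the same way about A: M = A + 5.5·n = (51.53, -31.03), Z = A − 5.5·n = (45.02, -39.89). Then cos ∠ZTM = TZ·TM / (|TZ||TM|), giving 10.41°.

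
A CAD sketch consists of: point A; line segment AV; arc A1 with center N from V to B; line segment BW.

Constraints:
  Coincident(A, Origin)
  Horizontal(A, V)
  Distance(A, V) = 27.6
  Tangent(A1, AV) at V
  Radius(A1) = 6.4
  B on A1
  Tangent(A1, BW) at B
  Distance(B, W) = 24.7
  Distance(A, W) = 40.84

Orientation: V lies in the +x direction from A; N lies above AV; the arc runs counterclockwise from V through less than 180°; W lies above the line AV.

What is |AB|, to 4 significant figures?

34.70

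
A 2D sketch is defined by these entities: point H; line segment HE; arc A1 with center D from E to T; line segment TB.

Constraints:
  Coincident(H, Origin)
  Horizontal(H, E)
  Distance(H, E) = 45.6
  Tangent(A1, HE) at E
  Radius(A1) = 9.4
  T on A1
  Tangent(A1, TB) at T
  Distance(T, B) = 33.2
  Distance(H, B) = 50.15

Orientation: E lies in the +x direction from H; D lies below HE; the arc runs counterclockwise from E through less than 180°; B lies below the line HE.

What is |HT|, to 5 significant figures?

37.159

H is at the origin; HE is horizontal with |HE| = 45.6 and E on the +x side, so E = (45.600, 0.0000). A1 meets HE tangentially, so DE is at right angles to HE, so D = E + (0, -9.4) = (45.600, -9.4000). Since DT ⟂ TB (tangency), |DB| = √(9.4² + 33.2²) = 34.505 regardless of where T sits on A1. So B lies on both circle(H, 50.15) and circle(D, 34.505); the below-HE intersection is B = (30.008, -40.181). T is the foot of the tangent from B: T = (36.374, -7.5975).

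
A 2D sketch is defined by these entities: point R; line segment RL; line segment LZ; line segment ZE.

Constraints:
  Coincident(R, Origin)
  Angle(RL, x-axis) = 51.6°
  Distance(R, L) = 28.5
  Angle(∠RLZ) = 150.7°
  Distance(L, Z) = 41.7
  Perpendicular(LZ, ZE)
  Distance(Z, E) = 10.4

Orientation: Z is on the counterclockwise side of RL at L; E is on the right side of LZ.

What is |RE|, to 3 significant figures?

70.9

∠RLZ = 150.7°, so LZ runs at 51.6° + (180° − 150.7°) = 80.9° from the x-axis; with |LZ| = 41.7, Z = L + 41.7·(cos 80.9°, sin 80.9°) = (24.3, 63.5). LZ ⟂ ZE; with |ZE| = 10.4 on the right of LZ, E = Z + 10.4·(0.987, -0.158) = (34.6, 61.9). Then |RE| = |E − R| = 70.9.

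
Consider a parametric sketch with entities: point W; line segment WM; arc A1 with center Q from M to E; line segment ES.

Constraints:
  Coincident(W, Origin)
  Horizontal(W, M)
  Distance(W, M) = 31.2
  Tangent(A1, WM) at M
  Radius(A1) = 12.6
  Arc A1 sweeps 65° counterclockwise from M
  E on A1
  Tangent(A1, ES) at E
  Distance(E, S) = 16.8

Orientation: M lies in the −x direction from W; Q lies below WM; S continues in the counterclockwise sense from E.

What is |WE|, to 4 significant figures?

43.24

Since A1 is tangent to WM there, QM ⟂ WM, so Q = M + (0, -12.6) = (-31.20, -12.60). On A1, M sits at bearing 90° from Q; a 65° counterclockwise sweep puts E at bearing 155°, so E = Q + 12.6·(cos 155°, sin 155°) = (-42.62, -7.275). Then |WE| = |E − W| = 43.24.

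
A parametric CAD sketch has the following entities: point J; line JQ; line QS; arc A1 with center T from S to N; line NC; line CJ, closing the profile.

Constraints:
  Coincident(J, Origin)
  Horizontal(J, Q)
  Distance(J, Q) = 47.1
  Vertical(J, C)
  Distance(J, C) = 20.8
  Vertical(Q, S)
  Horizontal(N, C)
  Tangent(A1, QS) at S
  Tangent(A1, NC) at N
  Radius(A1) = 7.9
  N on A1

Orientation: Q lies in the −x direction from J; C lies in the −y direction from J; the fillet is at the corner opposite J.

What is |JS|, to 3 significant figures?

48.8

J is at the origin; J and Q share the same y with |JQ| = 47.1 and Q on the −x side, so Q = (-47.1, 0.00). J and C share the same x with |JC| = 20.8 and C on the −y side, so C = (0.00, -20.8). The virtual corner opposite J is at (-47.1, -20.8). The tangent condition forces TS to be normal to QS and the tangent condition forces TN to be normal to NC, with radius 7.9, so the center T sits 7.9 in from both sides at T = (-39.2, -12.9). That places the tangent points at S = (-47.1, -12.9) on QS and N = (-39.2, -20.8) on NC. Then |JS| = |S − J| = 48.8.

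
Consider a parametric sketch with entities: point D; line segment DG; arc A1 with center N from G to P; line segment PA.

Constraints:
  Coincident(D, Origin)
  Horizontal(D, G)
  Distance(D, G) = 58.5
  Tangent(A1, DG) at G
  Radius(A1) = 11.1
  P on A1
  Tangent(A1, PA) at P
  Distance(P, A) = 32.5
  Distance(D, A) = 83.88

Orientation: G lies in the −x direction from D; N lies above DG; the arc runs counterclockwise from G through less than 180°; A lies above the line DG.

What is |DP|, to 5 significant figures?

53.647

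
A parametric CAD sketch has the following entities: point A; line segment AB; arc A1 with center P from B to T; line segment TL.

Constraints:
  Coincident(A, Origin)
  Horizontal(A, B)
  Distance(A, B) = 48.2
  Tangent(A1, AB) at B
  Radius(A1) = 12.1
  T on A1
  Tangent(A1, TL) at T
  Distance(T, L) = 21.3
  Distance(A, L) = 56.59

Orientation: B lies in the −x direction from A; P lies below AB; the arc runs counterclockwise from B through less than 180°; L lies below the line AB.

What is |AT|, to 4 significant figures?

60.77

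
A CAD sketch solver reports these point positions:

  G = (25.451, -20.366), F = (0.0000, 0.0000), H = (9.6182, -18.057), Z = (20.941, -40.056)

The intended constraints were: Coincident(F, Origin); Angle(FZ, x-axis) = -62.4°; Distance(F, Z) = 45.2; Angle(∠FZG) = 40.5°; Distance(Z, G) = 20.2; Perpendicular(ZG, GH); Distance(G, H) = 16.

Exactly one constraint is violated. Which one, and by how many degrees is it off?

Perpendicular(ZG, GH) — off by 4.60°.

F = (0.00, 0.00) ✓; FZ at -62.40° ✓; |FZ| = 45.20 ✓; ∠FZG = 40.50° ✓; |ZG| = 20.20 ✓; ∠(ZG, GH) = 94.60° ✗; |GH| = 16.00 ✓.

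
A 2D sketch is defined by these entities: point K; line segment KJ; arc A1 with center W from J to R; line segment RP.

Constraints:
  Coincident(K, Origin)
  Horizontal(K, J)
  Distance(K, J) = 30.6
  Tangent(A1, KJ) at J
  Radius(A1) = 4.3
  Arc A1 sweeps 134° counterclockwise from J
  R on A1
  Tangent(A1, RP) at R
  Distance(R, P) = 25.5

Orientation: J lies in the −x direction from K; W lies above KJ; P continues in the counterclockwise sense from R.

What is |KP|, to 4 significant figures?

51.98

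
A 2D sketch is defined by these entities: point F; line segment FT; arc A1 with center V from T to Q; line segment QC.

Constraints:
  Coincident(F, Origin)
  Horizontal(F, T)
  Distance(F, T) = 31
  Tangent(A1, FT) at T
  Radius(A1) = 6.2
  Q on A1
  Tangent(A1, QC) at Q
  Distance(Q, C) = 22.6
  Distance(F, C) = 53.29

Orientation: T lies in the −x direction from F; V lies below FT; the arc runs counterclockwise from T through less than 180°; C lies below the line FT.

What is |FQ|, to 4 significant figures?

36.25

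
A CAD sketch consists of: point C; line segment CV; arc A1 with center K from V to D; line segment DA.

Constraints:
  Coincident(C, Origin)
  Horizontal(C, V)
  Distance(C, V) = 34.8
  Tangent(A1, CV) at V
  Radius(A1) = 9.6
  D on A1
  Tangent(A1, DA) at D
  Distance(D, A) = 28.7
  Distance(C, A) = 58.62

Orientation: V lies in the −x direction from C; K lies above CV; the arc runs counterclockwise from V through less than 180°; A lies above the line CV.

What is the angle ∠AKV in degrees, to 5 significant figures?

161.57°

Checks: |CV| = 34.80 ✓; ∠(KV, VC) = 90.00° ✓; |KV| = 9.600 ✓; |KD| = 9.600 ✓; ∠(KD, DA) = 90.00° ✓; |DA| = 28.70 ✓; |CA| = 58.62 ✓.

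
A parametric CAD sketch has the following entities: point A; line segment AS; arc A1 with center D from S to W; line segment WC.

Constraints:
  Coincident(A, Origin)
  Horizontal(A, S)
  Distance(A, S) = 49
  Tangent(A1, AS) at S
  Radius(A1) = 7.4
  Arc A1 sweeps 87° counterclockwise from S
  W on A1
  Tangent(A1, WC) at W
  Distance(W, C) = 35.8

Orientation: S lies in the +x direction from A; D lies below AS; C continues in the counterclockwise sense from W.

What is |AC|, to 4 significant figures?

58.38

On A1, S sits at bearing 90° from D; an 87° counterclockwise sweep puts W at bearing 177°, so W = D + 7.4·(cos 177°, sin 177°) = (41.61, -7.013). Since A1 is tangent to WC there, DW ⟂ WC, so WC runs along (−sin 177°, cos 177°); with |WC| = 35.8, C = (39.74, -42.76). Then |AC| = |C − A| = 58.38.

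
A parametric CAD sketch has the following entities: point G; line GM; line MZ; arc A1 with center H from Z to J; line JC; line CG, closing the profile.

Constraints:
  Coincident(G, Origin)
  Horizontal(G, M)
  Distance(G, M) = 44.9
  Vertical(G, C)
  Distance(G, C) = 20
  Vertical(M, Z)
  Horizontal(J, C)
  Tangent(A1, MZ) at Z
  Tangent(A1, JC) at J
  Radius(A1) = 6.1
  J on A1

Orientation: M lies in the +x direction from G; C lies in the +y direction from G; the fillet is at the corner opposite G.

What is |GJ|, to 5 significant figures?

43.651

The virtual corner opposite G is at (44.900, 20.000). Since A1 is tangent to MZ there, HZ ⟂ MZ and tangency of A1 to JC means the radius HJ is perpendicular to JC, with radius 6.1, so the center H sits 6.1 in from both sides at H = (38.800, 13.900). That places the tangent points at Z = (44.900, 13.900) on MZ and J = (38.800, 20.000) on JC. Then |GJ| = |J − G| = 43.651.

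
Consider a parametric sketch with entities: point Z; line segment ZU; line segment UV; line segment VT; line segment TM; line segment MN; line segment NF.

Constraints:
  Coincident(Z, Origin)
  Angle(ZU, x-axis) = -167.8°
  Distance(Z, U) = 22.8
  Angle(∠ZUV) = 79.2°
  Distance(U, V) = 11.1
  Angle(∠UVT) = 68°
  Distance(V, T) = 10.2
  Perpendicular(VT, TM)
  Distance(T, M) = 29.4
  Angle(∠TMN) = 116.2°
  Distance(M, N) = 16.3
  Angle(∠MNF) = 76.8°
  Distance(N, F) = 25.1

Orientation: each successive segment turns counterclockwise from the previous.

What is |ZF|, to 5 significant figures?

36.288

Z is at the origin; ZU runs at -167.8° with length 22.8, so U = (-22.285, -4.8182). ∠ZUV = 79.2° gives UV at -67.000° from the x-axis; with |UV| = 11.1, V = (-17.948, -15.036). ∠UVT = 68.0° gives VT at 45.000° from the x-axis; with |VT| = 10.2, T = (-10.735, -7.8233). VT is perpendicular to TM, so TM runs at 135.00°; with |TM| = 29.4, M = (-31.524, 12.966). ∠TMN = 116.2° gives MN at -161.20° from the x-axis; with |MN| = 16.3, N = (-46.955, 7.7127). ∠MNF = 76.8° gives NF at -58.000° from the x-axis; with |NF| = 25.1, F = (-33.654, -13.573). Then |ZF| = |F − Z| = 36.288.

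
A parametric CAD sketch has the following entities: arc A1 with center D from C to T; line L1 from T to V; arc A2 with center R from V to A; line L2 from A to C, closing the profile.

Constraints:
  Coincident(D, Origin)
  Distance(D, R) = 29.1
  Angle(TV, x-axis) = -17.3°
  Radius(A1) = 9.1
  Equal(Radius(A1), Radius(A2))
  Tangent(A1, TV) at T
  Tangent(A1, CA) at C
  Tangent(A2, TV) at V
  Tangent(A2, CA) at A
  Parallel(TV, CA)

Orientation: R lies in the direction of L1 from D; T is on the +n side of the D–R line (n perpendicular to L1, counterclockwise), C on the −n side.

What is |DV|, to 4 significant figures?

30.49

The slot axis is L1's direction at -17.3°, so u = (cos -17.3°, sin -17.3°) = (0.9548, -0.2974) and n = (−sin -17.3°, cos -17.3°) = (0.2974, 0.9548). D is at the origin and R lies 29.1 along u from D, so R = 29.1·u = (27.78, -8.654). Tangency of A1 to both parallel lines with radius 9.1 puts T and C at D ± 9.1·n: T = (2.706, 8.688), C = (-2.706, -8.688). Equal radii place V and A the same way about R: V = R + 9.1·n = (30.49, 0.03471), A = R − 9.1·n = (25.08, -17.34). Then |DV| = |V − D| = 30.49.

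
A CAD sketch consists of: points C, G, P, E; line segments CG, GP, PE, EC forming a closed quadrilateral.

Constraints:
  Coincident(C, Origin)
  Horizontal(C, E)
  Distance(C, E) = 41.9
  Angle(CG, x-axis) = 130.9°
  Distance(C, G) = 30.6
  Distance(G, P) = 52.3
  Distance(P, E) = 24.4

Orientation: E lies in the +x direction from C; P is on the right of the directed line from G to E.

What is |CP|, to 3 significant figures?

22.6

C is at the origin; CE is horizontal with |CE| = 41.9 and E in +x, so E = (41.9, 0). CG runs at 130.9° with |CG| = 30.6, so G = (-20.0, 23.1). P is determined by |GP| = 52.3 and |PE| = 24.4 together: it lies at the intersection of circle(G, 52.3) and circle(E, 24.4). With |GE| = 66.1, the foot of the radical line on GE is 49.2 from G and the perpendicular offset is √(52.3² − 49.2²) = 17.6. Taking the right-of-GE solution: P = (19.9, -10.6).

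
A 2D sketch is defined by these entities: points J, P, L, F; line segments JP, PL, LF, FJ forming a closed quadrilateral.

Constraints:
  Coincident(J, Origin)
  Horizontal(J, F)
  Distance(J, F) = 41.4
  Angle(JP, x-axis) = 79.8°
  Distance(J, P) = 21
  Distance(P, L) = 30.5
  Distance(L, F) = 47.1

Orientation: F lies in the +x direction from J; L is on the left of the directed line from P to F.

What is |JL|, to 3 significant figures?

49.7

J is at the origin; JF is horizontal with |JF| = 41.4 and F in +x, so F = (41.4, 0). JP runs at 79.8° with |JP| = 21.0, so P = (3.72, 20.7). L is determined by |PL| = 30.5 and |LF| = 47.1 together: it lies at the intersection of circle(P, 30.5) and circle(F, 47.1). With |PF| = 43.0, the foot of the radical line on PF is 6.50 from P and the perpendicular offset is √(30.5² − 6.50²) = 29.8. Taking the left-of-PF solution: L = (23.8, 43.7).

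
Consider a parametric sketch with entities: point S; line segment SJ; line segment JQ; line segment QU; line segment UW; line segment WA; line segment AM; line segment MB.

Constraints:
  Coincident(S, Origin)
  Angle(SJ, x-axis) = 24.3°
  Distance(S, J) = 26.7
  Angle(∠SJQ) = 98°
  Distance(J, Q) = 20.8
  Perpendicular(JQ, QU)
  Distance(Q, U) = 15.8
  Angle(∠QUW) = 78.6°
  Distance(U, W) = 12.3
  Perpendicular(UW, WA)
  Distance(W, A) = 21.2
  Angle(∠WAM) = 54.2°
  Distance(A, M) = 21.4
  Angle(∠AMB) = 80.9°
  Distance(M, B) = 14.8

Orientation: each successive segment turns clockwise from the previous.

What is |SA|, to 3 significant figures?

37.7

S is at the origin; SJ runs at 24.3° with length 26.7, so J = (24.3, 11.0). ∠SJQ = 98.0° gives JQ at -57.7° from the x-axis; with |JQ| = 20.8, Q = (35.4, -6.59). JQ is perpendicular to QU, so QU runs at -148°; with |QU| = 15.8, U = (22.1, -15.0). ∠QUW = 78.6° gives UW at 111° from the x-axis; with |UW| = 12.3, W = (17.7, -3.55). The perpendicularity gives WA at right angles to UW, so WA runs at 20.9°; with |WA| = 21.2, A = (37.5, 4.02). Then |SA| = |A − S| = 37.7.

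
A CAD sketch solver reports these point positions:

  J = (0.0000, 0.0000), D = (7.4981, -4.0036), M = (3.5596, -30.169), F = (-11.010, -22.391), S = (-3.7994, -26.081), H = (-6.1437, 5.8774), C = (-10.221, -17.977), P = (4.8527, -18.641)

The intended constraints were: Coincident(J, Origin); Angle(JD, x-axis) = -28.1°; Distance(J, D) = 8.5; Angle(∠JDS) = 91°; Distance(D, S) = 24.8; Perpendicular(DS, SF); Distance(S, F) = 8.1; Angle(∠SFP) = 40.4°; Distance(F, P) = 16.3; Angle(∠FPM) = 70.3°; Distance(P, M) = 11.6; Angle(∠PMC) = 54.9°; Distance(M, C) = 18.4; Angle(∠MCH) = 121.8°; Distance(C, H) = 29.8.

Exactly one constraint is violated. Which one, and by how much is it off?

Distance(C, H) = 29.8 — off by 5.60.

J = (0.00, 0.00) ✓; JD at -28.10° ✓; |JD| = 8.500 ✓; ∠JDS = 91.00° ✓; |DS| = 24.80 ✓; ∠(DS, SF) = 90.00° ✓; |SF| = 8.100 ✓; ∠SFP = 40.40° ✓; |FP| = 16.30 ✓; ∠FPM = 70.30° ✓; |PM| = 11.60 ✓; ∠PMC = 54.90° ✓; |MC| = 18.40 ✓; ∠MCH = 121.8° ✓; |CH| = 24.20 ✗.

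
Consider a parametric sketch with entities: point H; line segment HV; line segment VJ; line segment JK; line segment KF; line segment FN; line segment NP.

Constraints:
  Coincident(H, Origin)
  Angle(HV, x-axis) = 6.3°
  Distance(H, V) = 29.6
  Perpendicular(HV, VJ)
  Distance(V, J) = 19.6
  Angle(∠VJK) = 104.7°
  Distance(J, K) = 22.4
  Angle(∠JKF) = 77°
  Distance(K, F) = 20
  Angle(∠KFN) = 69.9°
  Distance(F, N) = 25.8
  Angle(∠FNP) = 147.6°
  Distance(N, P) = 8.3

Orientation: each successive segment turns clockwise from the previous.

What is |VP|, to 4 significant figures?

21.23

H is at the origin; HV runs at 6.3° with length 29.6, so V = (29.42, 3.248). The perpendicularity gives VJ at right angles to HV, so VJ runs at -83.70°; with |VJ| = 19.6, J = (31.57, -16.23). ∠VJK = 104.7° gives JK at -159.0° from the x-axis; with |JK| = 22.4, K = (10.66, -24.26). ∠JKF = 77.0° gives KF at 98.00° from the x-axis; with |KF| = 20.0, F = (7.876, -4.456). ∠KFN = 69.9° gives FN at -12.10° from the x-axis; with |FN| = 25.8, N = (33.10, -9.864). ∠FNP = 147.6° gives NP at -44.50° from the x-axis; with |NP| = 8.3, P = (39.02, -15.68). Then |VP| = |P − V| = 21.23.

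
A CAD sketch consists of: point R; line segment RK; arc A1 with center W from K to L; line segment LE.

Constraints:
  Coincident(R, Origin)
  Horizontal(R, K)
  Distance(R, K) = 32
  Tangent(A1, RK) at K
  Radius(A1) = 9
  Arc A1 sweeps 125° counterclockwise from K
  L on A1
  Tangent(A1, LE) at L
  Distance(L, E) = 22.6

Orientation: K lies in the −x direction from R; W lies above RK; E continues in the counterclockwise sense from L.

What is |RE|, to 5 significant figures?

49.807

R is at the origin; RK is horizontal with |RK| = 32.0 and K on the −x side, so K = (-32.000, 0.0000). Tangency of A1 to RK means the radius WK is perpendicular to RK, so W = K + (0, 9) = (-32.000, 9.0000). On A1, K sits at bearing -90° from W; a 125° counterclockwise sweep puts L at bearing 35°, so L = W + 9.0·(cos 35°, sin 35°) = (-24.628, 14.162). The tangent condition forces WL to be normal to LE, so LE runs along (−sin 35°, cos 35°); with |LE| = 22.6, E = (-37.590, 32.675). Then |RE| = |E − R| = 49.807.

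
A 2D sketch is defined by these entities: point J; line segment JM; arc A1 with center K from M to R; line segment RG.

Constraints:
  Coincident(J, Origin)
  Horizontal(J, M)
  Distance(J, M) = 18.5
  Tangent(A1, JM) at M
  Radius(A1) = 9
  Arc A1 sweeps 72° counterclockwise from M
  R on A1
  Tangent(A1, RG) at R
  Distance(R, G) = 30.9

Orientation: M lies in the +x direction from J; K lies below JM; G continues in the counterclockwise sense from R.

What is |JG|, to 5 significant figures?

35.609

J is at the origin; J and M share the same y with |JM| = 18.5 and M on the +x side, so M = (18.500, 0.0000). Tangency of A1 to JM means the radius KM is perpendicular to JM, so K = M + (0, -9) = (18.500, -9.0000). On A1, M sits at bearing 90° from K; a 72° counterclockwise sweep puts R at bearing 162°, so R = K + 9.0·(cos 162°, sin 162°) = (9.9405, -6.2188). The tangent condition forces KR to be normal to RG, so RG runs along (−sin 162°, cos 162°); with |RG| = 30.9, G = (0.39187, -35.606). Then |JG| = |G − J| = 35.609.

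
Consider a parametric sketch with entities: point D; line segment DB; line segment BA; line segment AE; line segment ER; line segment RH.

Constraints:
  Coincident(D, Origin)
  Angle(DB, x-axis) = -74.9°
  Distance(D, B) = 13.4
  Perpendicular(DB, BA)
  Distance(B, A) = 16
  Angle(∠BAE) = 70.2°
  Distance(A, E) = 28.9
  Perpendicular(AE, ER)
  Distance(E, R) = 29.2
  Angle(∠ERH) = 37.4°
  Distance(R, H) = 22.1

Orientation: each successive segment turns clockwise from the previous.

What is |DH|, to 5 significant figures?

2.7891

D is at the origin; DB runs at -74.9° with length 13.4, so B = (3.4908, -12.937). The perpendicularity gives BA at right angles to DB, so BA runs at -164.90°; with |BA| = 16.0, A = (-11.957, -17.105). ∠BAE = 70.2° gives AE at 85.300° from the x-axis; with |AE| = 28.9, E = (-9.5888, 11.697). AE ⟂ ER, so ER runs at -4.7000°; with |ER| = 29.2, R = (19.513, 9.3048). ∠ERH = 37.4° gives RH at -147.30° from the x-axis; with |RH| = 22.1, H = (0.91564, -2.6345). Then |DH| = |H − D| = 2.7891.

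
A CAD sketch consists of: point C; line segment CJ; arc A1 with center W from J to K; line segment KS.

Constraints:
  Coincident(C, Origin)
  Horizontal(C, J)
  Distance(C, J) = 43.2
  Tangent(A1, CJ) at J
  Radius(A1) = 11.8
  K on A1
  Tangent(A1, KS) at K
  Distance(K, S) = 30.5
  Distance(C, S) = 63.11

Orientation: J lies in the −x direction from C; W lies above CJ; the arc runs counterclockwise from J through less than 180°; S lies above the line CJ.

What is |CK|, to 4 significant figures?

36.41

Checks: |WK| = 11.80 ✓; ∠(WK, KS) = 90.00° ✓; |KS| = 30.50 ✓; |CS| = 63.11 ✓.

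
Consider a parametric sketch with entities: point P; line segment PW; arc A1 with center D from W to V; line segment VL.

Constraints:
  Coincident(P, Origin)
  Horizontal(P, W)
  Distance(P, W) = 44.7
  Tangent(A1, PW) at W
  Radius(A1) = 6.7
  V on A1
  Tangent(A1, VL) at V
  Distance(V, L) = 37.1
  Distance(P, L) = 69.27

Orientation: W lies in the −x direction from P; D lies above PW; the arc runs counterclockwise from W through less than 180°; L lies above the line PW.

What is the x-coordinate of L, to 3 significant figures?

-54.2

Checks: |DV| = 6.700 ✓; ∠(DV, VL) = 90.00° ✓; |VL| = 37.10 ✓; |PL| = 69.27 ✓.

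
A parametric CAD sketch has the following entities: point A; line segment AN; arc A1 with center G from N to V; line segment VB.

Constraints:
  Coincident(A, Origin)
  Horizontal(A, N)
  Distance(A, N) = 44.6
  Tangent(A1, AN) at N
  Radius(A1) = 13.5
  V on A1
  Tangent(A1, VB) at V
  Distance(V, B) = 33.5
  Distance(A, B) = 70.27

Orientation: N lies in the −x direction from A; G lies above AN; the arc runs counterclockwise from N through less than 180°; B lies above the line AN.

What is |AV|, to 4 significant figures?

38.82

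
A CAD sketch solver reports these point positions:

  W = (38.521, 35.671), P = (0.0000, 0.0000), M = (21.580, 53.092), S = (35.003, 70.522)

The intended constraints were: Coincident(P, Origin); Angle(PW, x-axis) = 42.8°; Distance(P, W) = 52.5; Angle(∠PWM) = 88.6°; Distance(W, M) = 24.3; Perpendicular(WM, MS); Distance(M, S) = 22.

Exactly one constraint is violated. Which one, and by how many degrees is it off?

Perpendicular(WM, MS) — off by 8.20°.

P = (0.00, 0.00) ✓; PW at 42.80° ✓; |PW| = 52.50 ✓; ∠PWM = 88.60° ✓; |WM| = 24.30 ✓; ∠(WM, MS) = 81.80° ✗; |MS| = 22.00 ✓.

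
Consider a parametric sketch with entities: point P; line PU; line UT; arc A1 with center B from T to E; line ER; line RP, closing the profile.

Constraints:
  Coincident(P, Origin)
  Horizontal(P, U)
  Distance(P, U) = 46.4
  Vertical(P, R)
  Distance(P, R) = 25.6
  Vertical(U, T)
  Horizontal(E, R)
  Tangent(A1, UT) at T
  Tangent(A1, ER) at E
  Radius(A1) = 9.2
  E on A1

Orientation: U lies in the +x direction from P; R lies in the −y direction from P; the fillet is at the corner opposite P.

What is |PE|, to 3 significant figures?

45.2

The virtual corner opposite P is at (46.4, -25.6). Since A1 is tangent to UT there, BT ⟂ UT and since A1 is tangent to ER there, BE ⟂ ER, with radius 9.2, so the center B sits 9.2 in from both sides at B = (37.2, -16.4). That places the tangent points at T = (46.4, -16.4) on UT and E = (37.2, -25.6) on ER. Then |PE| = |E − P| = 45.2.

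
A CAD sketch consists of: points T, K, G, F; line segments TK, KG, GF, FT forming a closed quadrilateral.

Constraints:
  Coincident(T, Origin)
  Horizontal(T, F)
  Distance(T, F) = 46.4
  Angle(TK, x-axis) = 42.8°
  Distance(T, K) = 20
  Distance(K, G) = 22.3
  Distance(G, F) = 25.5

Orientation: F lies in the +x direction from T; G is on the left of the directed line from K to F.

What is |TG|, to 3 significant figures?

41.8

T is at the origin; T and F share the same y with |TF| = 46.4 and F in +x, so F = (46.4, 0). TK runs at 42.8° with |TK| = 20.0, so K = (14.7, 13.6). G is determined by |KG| = 22.3 and |GF| = 25.5 together: it lies at the intersection of circle(K, 22.3) and circle(F, 25.5). With |KF| = 34.5, the foot of the radical line on KF is 15.0 from K and the perpendicular offset is √(22.3² − 15.0²) = 16.5. Taking the left-of-KF solution: G = (35.0, 22.8).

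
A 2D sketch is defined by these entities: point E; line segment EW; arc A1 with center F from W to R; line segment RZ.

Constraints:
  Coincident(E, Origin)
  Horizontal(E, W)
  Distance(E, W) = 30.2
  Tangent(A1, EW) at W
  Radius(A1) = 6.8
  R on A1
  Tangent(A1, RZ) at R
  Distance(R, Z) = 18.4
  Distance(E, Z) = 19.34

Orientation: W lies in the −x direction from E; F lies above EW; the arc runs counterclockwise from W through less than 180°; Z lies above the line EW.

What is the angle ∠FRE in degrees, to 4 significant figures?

139.1°

Checks: |FW| = 6.800 ✓; |FR| = 6.800 ✓; ∠(FR, RZ) = 90.00° ✓; |RZ| = 18.40 ✓; |EZ| = 19.34 ✓.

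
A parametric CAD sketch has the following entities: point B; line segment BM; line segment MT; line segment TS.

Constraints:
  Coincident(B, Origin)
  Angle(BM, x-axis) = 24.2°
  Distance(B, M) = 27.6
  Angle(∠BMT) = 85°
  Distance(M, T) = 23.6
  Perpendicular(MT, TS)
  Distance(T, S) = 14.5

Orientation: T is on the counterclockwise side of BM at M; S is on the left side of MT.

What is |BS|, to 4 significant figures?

24.86

∠BMT = 85.0°, so MT runs at 24.2° + (180° − 85.0°) = 119.2° from the x-axis; with |MT| = 23.6, T = M + 23.6·(cos 119.2°, sin 119.2°) = (13.66, 31.91). MT ⟂ TS; with |TS| = 14.5 on the left of MT, S = T + 14.5·(-0.8729, -0.4879) = (1.004, 24.84). Then |BS| = |S − B| = 24.86.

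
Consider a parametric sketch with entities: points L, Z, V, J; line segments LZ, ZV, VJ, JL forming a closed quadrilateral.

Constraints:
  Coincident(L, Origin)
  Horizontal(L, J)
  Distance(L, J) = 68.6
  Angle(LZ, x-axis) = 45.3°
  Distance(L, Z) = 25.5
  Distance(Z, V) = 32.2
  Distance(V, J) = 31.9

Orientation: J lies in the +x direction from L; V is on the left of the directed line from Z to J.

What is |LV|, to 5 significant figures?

55.463

Checks: |ZV| = 32.20 ✓; |VJ| = 31.90 ✓.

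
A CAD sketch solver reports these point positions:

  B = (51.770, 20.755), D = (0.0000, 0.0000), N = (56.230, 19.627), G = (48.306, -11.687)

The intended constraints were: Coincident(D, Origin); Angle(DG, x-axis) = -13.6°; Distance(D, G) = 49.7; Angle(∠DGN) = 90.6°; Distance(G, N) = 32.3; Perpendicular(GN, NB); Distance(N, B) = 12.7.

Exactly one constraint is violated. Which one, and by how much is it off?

Distance(N, B) = 12.7 — off by 8.10.

D = (0.00, 0.00) ✓; DG at -13.60° ✓; |DG| = 49.70 ✓; ∠DGN = 90.60° ✓; |GN| = 32.30 ✓; ∠(GN, NB) = 90.01° ✓; |NB| = 4.600 ✗.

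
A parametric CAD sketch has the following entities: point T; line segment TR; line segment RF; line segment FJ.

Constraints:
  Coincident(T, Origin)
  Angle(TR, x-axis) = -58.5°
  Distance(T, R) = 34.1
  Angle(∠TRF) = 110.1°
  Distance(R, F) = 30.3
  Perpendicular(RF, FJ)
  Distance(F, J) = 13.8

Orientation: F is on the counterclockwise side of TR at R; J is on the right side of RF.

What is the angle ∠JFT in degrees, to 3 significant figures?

127°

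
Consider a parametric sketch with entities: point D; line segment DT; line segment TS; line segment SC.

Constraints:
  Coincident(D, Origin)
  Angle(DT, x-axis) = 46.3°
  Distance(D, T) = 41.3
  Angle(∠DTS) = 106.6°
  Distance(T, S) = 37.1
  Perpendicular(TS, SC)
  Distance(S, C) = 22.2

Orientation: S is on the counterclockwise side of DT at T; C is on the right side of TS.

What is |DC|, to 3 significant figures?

78.8

D is at the origin; DT runs at 46.3° with length 41.3, so T = 41.3·(cos 46.3°, sin 46.3°) = (28.5, 29.9). ∠DTS = 106.6°, so TS runs at 46.3° + (180° − 106.6°) = 120° from the x-axis; with |TS| = 37.1, S = T + 37.1·(cos 120°, sin 120°) = (10.2, 62.1). TS ⟂ SC; with |SC| = 22.2 on the right of TS, C = S + 22.2·(0.869, 0.495) = (29.4, 73.1). Then |DC| = |C − D| = 78.8.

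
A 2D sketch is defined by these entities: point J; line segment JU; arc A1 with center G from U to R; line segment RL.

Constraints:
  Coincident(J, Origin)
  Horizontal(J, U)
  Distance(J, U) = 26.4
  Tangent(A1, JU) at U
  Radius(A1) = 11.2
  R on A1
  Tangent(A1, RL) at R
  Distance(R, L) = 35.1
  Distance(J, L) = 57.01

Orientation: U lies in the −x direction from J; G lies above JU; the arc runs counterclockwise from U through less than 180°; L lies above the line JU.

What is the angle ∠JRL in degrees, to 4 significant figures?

159.6°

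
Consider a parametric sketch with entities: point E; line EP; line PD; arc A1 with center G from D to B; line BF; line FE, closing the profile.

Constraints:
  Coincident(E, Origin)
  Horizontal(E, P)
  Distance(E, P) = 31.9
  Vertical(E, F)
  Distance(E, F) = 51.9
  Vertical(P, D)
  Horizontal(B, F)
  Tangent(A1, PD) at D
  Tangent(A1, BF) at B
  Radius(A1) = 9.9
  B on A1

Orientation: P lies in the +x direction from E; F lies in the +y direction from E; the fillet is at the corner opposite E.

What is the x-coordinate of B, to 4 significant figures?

22.00

E is at the origin; EP is horizontal with |EP| = 31.9 and P on the +x side, so P = (31.90, 0.000). EF is vertical with |EF| = 51.9 and F on the +y side, so F = (0.000, 51.90). The virtual corner opposite E is at (31.90, 51.90). A1 meets PD tangentially, so GD is at right angles to PD and the tangent condition forces GB to be normal to BF, with radius 9.9, so the center G sits 9.9 in from both sides at G = (22.00, 42.00). That places the tangent points at D = (31.90, 42.00) on PD and B = (22.00, 51.90) on BF. So B.x = 22.00.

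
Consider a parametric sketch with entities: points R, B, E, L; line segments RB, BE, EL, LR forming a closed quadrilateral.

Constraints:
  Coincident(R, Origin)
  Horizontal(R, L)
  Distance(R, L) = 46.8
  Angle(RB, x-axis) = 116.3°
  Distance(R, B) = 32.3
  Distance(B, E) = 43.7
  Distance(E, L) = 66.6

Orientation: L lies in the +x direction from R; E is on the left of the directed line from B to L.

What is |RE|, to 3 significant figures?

61.9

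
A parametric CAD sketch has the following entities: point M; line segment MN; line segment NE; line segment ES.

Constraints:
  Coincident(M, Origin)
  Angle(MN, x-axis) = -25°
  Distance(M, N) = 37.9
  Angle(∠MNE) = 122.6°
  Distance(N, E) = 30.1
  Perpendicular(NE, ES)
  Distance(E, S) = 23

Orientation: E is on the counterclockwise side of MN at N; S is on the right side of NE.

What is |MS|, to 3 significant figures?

74.6

∠MNE = 122.6°, so NE runs at -25.0° + (180° − 122.6°) = 32.4° from the x-axis; with |NE| = 30.1, E = N + 30.1·(cos 32.4°, sin 32.4°) = (59.8, 0.111). The perpendicularity gives ES at right angles to NE; with |ES| = 23.0 on the right of NE, S = E + 23.0·(0.536, -0.844) = (72.1, -19.3). Then |MS| = |S − M| = 74.6.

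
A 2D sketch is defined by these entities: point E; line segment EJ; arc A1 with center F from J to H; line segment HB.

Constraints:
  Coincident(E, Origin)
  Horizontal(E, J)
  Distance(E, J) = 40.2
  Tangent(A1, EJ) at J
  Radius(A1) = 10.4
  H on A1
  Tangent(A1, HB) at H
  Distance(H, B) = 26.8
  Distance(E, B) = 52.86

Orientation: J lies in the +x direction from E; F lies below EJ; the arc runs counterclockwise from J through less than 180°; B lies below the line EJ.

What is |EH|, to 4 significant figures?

32.61

E is at the origin; E and J share the same y with |EJ| = 40.2 and J on the +x side, so J = (40.20, 0.000). Tangency of A1 to EJ means the radius FJ is perpendicular to EJ, so F = J + (0, -10.4) = (40.20, -10.40). Since FH ⟂ HB (tangency), |FB| = √(10.4² + 26.8²) = 28.75 regardless of where H sits on A1. So B lies on both circle(E, 52.86) and circle(F, 28.75); the below-EJ intersection is B = (35.88, -38.82). H is the foot of the tangent from B: H = (30.05, -12.66).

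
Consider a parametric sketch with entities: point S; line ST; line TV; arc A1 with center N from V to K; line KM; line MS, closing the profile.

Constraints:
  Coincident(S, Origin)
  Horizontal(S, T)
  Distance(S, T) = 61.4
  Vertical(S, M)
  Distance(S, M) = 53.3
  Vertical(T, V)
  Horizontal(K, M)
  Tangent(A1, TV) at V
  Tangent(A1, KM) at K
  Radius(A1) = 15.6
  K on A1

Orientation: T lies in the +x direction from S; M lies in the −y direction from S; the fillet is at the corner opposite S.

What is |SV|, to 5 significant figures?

72.050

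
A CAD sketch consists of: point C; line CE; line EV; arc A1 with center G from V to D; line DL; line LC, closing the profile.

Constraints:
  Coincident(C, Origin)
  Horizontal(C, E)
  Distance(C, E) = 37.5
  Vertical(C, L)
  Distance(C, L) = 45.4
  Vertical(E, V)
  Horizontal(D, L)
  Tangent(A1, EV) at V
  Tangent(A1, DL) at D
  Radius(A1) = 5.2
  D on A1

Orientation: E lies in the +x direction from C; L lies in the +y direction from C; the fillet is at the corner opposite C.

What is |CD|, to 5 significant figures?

55.718

The virtual corner opposite C is at (37.500, 45.400). A1 meets EV tangentially, so GV is at right angles to EV and since A1 is tangent to DL there, GD ⟂ DL, with radius 5.2, so the center G sits 5.2 in from both sides at G = (32.300, 40.200). That places the tangent points at V = (37.500, 40.200) on EV and D = (32.300, 45.400) on DL. Then |CD| = |D − C| = 55.718.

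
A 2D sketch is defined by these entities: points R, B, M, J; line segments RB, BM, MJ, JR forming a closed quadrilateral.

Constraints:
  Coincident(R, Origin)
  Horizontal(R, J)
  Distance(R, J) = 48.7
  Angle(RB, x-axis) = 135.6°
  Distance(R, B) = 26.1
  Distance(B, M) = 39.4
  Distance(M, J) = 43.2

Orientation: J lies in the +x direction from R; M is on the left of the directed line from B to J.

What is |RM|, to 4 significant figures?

36.18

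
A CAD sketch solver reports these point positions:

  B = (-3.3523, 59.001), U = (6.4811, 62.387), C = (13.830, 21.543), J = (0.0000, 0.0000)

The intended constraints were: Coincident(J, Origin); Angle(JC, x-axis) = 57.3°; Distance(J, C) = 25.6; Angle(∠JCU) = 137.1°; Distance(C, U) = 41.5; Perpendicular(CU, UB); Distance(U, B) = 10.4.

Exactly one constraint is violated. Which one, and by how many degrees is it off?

Perpendicular(CU, UB) — off by 8.80°.

J = (0.00, 0.00) ✓; JC at 57.30° ✓; |JC| = 25.60 ✓; ∠JCU = 137.1° ✓; |CU| = 41.50 ✓; ∠(CU, UB) = 98.80° ✗; |UB| = 10.40 ✓.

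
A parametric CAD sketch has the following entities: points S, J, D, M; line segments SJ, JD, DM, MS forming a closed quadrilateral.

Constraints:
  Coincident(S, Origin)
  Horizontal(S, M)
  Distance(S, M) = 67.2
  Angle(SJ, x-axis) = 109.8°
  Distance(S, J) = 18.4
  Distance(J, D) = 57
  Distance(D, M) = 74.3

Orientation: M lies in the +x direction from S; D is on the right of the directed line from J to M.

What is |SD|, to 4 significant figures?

38.98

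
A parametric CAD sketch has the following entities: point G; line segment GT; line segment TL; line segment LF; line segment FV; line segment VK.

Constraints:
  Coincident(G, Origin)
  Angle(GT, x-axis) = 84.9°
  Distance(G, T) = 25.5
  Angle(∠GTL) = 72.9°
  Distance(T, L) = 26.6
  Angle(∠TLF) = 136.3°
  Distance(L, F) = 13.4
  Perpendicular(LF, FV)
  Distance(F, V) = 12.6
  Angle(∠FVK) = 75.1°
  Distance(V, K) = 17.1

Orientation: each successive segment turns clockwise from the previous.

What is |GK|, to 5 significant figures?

23.437

LF is perpendicular to FV, so FV runs at -155.90°; with |FV| = 12.6, V = (20.865, -2.0285). ∠FVK = 75.1° gives VK at 99.200° from the x-axis; with |VK| = 17.1, K = (18.131, 14.852). Then |GK| = |K − G| = 23.437.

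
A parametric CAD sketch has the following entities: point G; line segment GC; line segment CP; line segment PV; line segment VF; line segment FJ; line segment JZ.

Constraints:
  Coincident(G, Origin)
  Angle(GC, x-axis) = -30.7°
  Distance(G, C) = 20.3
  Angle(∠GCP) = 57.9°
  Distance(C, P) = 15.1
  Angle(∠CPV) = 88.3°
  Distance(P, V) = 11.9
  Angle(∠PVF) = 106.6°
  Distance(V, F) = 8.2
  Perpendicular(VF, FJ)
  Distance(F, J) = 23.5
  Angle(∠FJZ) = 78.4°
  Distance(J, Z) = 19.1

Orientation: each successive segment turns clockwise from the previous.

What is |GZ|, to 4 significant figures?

28.48

The perpendicularity gives FJ at right angles to VF, so FJ runs at -47.90°; with |FJ| = 23.5, J = (20.74, -18.46). ∠FJZ = 78.4° gives JZ at -149.5° from the x-axis; with |JZ| = 19.1, Z = (4.284, -28.16). Then |GZ| = |Z − G| = 28.48.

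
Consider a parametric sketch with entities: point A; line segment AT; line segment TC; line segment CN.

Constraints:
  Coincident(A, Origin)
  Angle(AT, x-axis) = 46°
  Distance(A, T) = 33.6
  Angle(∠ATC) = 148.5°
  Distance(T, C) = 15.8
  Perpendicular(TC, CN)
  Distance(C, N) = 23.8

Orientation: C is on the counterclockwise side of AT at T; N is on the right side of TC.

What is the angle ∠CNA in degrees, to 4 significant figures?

47.06°

A is at the origin; AT runs at 46.0° with length 33.6, so T = 33.6·(cos 46.0°, sin 46.0°) = (23.34, 24.17). ∠ATC = 148.5°, so TC runs at 46.0° + (180° − 148.5°) = 77.50° from the x-axis; with |TC| = 15.8, C = T + 15.8·(cos 77.50°, sin 77.50°) = (26.76, 39.60). TC ⟂ CN; with |CN| = 23.8 on the right of TC, N = C + 23.8·(0.9763, -0.2164) = (50.00, 34.44). Then cos ∠CNA = NC·NA / (|NC||NA|), giving 47.06°.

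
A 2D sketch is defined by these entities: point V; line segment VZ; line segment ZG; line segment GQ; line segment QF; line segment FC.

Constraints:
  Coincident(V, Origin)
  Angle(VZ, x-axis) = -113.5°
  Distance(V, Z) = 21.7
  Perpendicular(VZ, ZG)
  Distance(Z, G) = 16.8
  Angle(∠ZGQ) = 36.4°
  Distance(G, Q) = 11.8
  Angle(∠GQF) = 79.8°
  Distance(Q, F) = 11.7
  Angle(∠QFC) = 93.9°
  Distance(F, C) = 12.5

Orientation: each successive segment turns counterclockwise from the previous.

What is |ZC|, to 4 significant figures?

16.22

∠GQF = 79.8° gives QF at -139.7° from the x-axis; with |QF| = 11.7, F = (-8.087, -23.96). ∠QFC = 93.9° gives FC at -53.60° from the x-axis; with |FC| = 12.5, C = (-0.6696, -34.02). Then |ZC| = |C − Z| = 16.22.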